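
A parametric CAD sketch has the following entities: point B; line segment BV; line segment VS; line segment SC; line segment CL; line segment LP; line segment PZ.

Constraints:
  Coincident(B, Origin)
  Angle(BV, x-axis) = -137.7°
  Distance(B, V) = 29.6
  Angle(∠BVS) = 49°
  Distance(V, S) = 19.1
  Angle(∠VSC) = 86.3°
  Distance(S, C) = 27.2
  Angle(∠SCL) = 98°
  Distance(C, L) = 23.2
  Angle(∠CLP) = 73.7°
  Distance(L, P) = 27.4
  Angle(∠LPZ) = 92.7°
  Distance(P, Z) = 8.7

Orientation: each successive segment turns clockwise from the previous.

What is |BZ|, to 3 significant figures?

21.8

B is at the origin; BV runs at -137.7° with length 29.6, so V = (-21.9, -19.9). ∠BVS = 49.0° gives VS at 91.3° from the x-axis; with |VS| = 19.1, S = (-22.3, -0.826). ∠VSC = 86.3° gives SC at -2.40° from the x-axis; with |SC| = 27.2, C = (4.85, -1.97). ∠SCL = 98.0° gives CL at -84.4° from the x-axis; with |CL| = 23.2, L = (7.11, -25.1). ∠CLP = 73.7° gives LP at 169° from the x-axis; with |LP| = 27.4, P = (-19.8, -20.0). ∠LPZ = 92.7° gives PZ at 82.0° from the x-axis; with |PZ| = 8.7, Z = (-18.6, -11.4). Then |BZ| = |Z − B| = 21.8.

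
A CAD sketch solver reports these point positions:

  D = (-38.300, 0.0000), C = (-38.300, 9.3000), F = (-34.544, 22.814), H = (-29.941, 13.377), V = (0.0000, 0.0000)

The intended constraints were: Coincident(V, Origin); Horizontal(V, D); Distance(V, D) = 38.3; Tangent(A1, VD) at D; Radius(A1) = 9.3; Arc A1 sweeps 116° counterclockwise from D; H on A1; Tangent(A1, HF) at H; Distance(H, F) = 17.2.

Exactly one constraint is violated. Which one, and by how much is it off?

Distance(H, F) = 17.2 — off by 6.70.

V = (0.00, 0.00) ✓; V.y = 0.00, D.y = 0.00 ✓; |VD| = 38.30 ✓; ∠(CD, DV) = 90.00° ✓; |CD| = 9.300 ✓; bearing(C→H) − bearing(C→D) = 116.0° ✓; |CH| = 9.300 ✓; ∠(CH, HF) = 90.00° ✓; |HF| = 10.50 ✗.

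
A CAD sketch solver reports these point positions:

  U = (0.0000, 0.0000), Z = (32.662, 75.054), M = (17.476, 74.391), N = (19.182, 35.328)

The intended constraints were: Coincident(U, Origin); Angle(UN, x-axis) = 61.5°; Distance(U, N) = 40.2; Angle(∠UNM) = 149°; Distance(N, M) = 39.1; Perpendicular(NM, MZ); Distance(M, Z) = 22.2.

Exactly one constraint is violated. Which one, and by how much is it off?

Distance(M, Z) = 22.2 — off by 7.00.

U = (0.00, 0.00) ✓; UN at 61.50° ✓; |UN| = 40.20 ✓; ∠UNM = 149.0° ✓; |NM| = 39.10 ✓; ∠(NM, MZ) = 90.00° ✓; |MZ| = 15.20 ✗.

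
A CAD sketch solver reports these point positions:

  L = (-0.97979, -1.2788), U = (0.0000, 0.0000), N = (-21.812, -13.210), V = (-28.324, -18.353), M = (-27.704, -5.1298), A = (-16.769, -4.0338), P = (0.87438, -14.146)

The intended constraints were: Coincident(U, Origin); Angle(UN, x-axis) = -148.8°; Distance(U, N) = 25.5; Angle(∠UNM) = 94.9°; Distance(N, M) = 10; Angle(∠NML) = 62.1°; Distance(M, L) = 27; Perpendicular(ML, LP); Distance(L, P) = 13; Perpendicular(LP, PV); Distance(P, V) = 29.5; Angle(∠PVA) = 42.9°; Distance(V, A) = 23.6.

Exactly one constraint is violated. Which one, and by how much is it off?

Distance(V, A) = 23.6 — off by 5.20.

U = (0.00, 0.00) ✓; UN at -148.8° ✓; |UN| = 25.50 ✓; ∠UNM = 94.90° ✓; |NM| = 10.00 ✓; ∠NML = 62.10° ✓; |ML| = 27.00 ✓; ∠(ML, LP) = 90.00° ✓; |LP| = 13.00 ✓; ∠(LP, PV) = 90.00° ✓; |PV| = 29.50 ✓; ∠PVA = 42.90° ✓; |VA| = 18.40 ✗.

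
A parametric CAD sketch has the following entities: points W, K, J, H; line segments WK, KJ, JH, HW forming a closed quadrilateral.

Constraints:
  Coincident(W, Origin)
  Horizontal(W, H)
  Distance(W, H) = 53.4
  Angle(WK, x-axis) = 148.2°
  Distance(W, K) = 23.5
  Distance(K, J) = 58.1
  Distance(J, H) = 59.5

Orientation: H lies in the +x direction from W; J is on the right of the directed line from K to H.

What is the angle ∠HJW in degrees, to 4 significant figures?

61.46°

Checks: |KJ| = 58.10 ✓; |JH| = 59.50 ✓.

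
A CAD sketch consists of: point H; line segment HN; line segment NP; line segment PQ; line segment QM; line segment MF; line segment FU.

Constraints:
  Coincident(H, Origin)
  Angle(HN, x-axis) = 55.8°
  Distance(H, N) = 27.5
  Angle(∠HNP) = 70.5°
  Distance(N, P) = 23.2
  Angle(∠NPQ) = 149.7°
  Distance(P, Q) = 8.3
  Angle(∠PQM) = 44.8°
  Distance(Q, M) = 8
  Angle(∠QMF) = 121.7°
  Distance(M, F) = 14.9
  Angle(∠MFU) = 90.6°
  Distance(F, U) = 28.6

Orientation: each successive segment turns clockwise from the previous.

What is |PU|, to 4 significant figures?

26.30

∠QMF = 121.7° gives MF at 82.50° from the x-axis; with |MF| = 14.9, F = (25.80, 15.62). ∠MFU = 90.6° gives FU at -6.900° from the x-axis; with |FU| = 28.6, U = (54.20, 12.19). Then |PU| = |U − P| = 26.30.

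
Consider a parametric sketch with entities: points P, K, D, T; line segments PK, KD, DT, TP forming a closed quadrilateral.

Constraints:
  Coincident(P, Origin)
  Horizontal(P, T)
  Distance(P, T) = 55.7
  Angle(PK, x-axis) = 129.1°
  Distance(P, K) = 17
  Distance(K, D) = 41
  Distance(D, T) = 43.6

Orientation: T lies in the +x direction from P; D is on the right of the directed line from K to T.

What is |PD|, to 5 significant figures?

24.010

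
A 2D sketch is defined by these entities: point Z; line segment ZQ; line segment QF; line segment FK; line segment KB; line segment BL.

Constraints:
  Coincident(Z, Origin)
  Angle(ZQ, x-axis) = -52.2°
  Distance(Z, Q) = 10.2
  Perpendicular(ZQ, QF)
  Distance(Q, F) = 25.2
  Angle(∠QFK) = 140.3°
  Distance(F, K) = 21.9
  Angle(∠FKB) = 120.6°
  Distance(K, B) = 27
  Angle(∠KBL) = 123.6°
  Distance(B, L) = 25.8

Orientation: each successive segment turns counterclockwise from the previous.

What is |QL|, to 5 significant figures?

53.303

∠FKB = 120.6° gives KB at 136.90° from the x-axis; with |KB| = 27.0, B = (11.189, 47.215). ∠KBL = 123.6° gives BL at -166.70° from the x-axis; with |BL| = 25.8, L = (-13.919, 41.280). Then |QL| = |L − Q| = 53.303.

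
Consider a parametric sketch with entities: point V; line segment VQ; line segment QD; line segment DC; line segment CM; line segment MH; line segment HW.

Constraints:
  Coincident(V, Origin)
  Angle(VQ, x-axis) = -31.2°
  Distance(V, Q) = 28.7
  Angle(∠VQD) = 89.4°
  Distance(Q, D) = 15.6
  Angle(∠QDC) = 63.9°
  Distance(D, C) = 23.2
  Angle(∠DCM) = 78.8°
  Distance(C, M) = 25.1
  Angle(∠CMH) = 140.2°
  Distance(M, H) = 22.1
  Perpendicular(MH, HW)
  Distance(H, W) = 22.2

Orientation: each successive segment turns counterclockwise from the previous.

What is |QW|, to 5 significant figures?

20.983

∠CMH = 140.2° gives MH at -43.500° from the x-axis; with |MH| = 22.1, H = (28.321, -39.761). MH ⟂ HW, so HW runs at 46.500°; with |HW| = 22.2, W = (43.602, -23.657). Then |QW| = |W − Q| = 20.983.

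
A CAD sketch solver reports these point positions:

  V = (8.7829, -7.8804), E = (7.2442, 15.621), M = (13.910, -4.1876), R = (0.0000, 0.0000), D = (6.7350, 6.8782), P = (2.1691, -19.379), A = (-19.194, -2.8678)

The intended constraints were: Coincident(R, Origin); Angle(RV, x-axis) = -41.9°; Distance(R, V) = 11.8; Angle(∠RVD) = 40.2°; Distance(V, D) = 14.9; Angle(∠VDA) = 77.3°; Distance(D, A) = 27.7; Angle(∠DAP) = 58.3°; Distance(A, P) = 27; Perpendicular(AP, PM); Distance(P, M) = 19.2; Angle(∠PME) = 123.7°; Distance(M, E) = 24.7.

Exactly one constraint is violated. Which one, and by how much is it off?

Distance(M, E) = 24.7 — off by 3.80.

R = (0.00, 0.00) ✓; RV at -41.90° ✓; |RV| = 11.80 ✓; ∠RVD = 40.20° ✓; |VD| = 14.90 ✓; ∠VDA = 77.30° ✓; |DA| = 27.70 ✓; ∠DAP = 58.30° ✓; |AP| = 27.00 ✓; ∠(AP, PM) = 90.00° ✓; |PM| = 19.20 ✓; ∠PME = 123.7° ✓; |ME| = 20.90 ✗.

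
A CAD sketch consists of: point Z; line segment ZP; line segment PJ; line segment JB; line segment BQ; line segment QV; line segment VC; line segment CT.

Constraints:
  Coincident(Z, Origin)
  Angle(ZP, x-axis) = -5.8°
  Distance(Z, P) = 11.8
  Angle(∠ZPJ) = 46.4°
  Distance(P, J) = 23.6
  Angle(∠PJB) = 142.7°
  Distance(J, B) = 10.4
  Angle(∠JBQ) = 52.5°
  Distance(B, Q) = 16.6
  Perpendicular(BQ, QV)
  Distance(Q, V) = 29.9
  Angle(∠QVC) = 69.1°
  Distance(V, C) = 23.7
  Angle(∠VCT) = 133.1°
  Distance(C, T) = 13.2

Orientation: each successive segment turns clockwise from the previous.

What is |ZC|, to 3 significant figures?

33.8

BQ is perpendicular to QV, so QV runs at -34.2°; with |QV| = 29.9, V = (17.5, -20.2). ∠QVC = 69.1° gives VC at -145° from the x-axis; with |VC| = 23.7, C = (-1.94, -33.8). Then |ZC| = |C − Z| = 33.8.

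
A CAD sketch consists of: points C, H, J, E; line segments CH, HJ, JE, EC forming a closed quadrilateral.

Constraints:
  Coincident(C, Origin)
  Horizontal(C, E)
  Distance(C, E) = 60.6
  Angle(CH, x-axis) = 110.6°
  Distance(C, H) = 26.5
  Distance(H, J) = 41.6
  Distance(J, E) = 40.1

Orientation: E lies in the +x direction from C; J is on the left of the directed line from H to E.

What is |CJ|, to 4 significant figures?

42.78

Checks: |HJ| = 41.60 ✓; |JE| = 40.10 ✓.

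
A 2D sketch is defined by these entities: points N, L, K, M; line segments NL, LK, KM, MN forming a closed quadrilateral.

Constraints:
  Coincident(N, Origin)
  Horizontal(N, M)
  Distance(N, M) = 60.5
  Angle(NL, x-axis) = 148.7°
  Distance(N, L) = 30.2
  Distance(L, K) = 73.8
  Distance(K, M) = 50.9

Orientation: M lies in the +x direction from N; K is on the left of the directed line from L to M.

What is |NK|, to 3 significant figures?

62.4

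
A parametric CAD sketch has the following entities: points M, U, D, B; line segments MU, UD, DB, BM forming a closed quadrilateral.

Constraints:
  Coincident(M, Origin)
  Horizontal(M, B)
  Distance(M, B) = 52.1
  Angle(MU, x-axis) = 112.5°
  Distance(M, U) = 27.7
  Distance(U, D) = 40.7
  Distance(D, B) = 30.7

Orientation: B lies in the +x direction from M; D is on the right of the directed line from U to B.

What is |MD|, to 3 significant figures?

21.4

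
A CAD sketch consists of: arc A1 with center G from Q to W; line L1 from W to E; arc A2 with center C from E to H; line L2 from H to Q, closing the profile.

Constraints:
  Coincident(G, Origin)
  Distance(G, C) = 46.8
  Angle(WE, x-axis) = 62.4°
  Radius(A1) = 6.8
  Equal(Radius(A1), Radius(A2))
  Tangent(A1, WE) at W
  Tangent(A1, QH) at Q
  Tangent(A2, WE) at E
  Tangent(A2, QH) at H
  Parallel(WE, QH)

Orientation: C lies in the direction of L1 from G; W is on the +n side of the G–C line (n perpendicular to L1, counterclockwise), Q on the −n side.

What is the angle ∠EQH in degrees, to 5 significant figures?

16.204°

Tangency of A1 to both parallel lines with radius 6.8 puts W and Q at G ± 6.8·n: W = (-6.0262, 3.1504), Q = (6.0262, -3.1504). Equal radii place E and H the same way about C: E = C + 6.8·n = (15.656, 44.625), H = C − 6.8·n = (27.708, 38.324). Then cos ∠EQH = QE·QH / (|QE||QH|), giving 16.204°.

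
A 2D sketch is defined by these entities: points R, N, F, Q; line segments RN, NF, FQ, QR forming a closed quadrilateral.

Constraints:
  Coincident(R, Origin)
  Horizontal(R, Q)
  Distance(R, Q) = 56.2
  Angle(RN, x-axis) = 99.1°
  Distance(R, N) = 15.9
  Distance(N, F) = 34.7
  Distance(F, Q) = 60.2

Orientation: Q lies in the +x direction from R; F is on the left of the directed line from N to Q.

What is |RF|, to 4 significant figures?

47.76

R is at the origin; RQ is horizontal with |RQ| = 56.2 and Q in +x, so Q = (56.2, 0). RN runs at 99.1° with |RN| = 15.9, so N = (-2.515, 15.70). F is determined by |NF| = 34.7 and |FQ| = 60.2 together: it lies at the intersection of circle(N, 34.7) and circle(Q, 60.2). With |NQ| = 60.78, the foot of the radical line on NQ is 10.48 from N and the perpendicular offset is √(34.7² − 10.48²) = 33.08. Taking the left-of-NQ solution: F = (16.16, 44.95).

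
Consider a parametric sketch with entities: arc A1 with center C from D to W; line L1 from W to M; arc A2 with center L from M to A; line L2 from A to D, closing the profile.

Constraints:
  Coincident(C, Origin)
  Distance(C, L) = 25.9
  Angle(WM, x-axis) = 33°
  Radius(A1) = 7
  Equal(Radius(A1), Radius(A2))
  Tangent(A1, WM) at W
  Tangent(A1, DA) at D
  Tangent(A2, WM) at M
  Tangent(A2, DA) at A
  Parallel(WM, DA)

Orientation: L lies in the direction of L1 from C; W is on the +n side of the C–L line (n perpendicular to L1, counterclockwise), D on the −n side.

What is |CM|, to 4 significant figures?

26.83

The slot axis is L1's direction at 33.0°, so u = (cos 33.0°, sin 33.0°) = (0.8387, 0.5446) and n = (−sin 33.0°, cos 33.0°) = (-0.5446, 0.8387). C is at the origin and L lies 25.9 along u from C, so L = 25.9·u = (21.72, 14.11). Tangency of A1 to both parallel lines with radius 7.0 puts W and D at C ± 7.0·n: W = (-3.812, 5.871), D = (3.812, -5.871). Equal radii place M and A the same way about L: M = L + 7.0·n = (17.91, 19.98), A = L − 7.0·n = (25.53, 8.235). Then |CM| = |M − C| = 26.83.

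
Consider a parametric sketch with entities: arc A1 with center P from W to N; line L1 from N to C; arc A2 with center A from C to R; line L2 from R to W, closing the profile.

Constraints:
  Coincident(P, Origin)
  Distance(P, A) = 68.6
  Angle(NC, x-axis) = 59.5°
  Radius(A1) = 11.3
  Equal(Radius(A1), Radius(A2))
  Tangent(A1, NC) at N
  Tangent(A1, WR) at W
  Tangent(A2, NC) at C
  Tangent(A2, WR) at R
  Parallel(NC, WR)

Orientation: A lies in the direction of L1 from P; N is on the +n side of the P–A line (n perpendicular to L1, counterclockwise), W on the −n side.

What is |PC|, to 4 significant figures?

69.52

Tangency of A1 to both parallel lines with radius 11.3 puts N and W at P ± 11.3·n: N = (-9.736, 5.735), W = (9.736, -5.735). Equal radii place C and R the same way about A: C = A + 11.3·n = (25.08, 64.84), R = A − 11.3·n = (44.55, 53.37). Then |PC| = |C − P| = 69.52.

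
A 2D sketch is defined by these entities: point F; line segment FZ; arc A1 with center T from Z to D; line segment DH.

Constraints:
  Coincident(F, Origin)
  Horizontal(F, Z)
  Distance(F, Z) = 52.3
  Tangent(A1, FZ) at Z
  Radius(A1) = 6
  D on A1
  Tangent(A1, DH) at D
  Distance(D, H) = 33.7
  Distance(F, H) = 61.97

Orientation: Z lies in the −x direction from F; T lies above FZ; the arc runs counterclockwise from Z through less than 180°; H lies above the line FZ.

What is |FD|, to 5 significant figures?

46.717

Checks: F.y = 0.00, Z.y = 0.00 ✓; |FZ| = 52.30 ✓; |TD| = 6.000 ✓; ∠(TD, DH) = 90.00° ✓; |DH| = 33.70 ✓; |FH| = 61.97 ✓.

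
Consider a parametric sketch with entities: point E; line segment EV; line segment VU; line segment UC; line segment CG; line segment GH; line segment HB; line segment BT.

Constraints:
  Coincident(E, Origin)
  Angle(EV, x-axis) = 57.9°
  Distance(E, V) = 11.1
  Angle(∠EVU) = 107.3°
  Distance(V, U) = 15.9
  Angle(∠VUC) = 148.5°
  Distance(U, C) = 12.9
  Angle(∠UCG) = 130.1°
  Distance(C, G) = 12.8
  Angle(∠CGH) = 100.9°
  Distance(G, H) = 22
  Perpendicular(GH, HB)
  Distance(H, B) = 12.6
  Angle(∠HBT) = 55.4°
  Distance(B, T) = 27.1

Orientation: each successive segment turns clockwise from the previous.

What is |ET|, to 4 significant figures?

35.21

The perpendicularity gives HB at right angles to GH, so HB runs at 94.70°; with |HB| = 12.6, B = (5.843, -5.955). ∠HBT = 55.4° gives BT at -29.90° from the x-axis; with |BT| = 27.1, T = (29.34, -19.46). Then |ET| = |T − E| = 35.21.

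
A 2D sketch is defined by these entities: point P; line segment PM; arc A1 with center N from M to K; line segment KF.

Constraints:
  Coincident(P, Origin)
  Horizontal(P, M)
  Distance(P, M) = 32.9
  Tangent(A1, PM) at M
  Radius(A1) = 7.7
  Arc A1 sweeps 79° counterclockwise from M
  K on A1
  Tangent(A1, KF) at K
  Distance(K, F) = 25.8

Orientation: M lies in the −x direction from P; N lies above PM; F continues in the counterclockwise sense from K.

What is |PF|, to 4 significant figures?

37.59

P is at the origin; P and M share the same y with |PM| = 32.9 and M on the −x side, so M = (-32.90, 0.000). Since A1 is tangent to PM there, NM ⟂ PM, so N = M + (0, 7.7) = (-32.90, 7.700). On A1, M sits at bearing -90° from N; a 79° counterclockwise sweep puts K at bearing -11°, so K = N + 7.7·(cos -11°, sin -11°) = (-25.34, 6.231). A1 meets KF tangentially, so NK is at right angles to KF, so KF runs along (−sin -11°, cos -11°); with |KF| = 25.8, F = (-20.42, 31.56). Then |PF| = |F − P| = 37.59.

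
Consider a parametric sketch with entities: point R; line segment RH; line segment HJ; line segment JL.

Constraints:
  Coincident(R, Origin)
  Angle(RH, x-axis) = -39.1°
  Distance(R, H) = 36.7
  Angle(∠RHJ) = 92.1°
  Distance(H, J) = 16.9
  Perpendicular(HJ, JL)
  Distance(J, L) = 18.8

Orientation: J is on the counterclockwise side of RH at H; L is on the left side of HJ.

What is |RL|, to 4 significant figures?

25.54

R is at the origin; RH runs at -39.1° with length 36.7, so H = 36.7·(cos -39.1°, sin -39.1°) = (28.48, -23.15). ∠RHJ = 92.1°, so HJ runs at -39.1° + (180° − 92.1°) = 48.80° from the x-axis; with |HJ| = 16.9, J = H + 16.9·(cos 48.80°, sin 48.80°) = (39.61, -10.43). The perpendicularity gives JL at right angles to HJ; with |JL| = 18.8 on the left of HJ, L = J + 18.8·(-0.7524, 0.6587) = (25.47, 1.953). Then |RL| = |L − R| = 25.54.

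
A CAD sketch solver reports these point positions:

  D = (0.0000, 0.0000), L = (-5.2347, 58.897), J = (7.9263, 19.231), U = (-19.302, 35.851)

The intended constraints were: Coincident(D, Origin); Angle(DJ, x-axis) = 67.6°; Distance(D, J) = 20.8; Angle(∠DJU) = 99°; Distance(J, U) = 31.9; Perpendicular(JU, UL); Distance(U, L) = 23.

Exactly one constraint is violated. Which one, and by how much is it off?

Distance(U, L) = 23 — off by 4.00.

D = (0.00, 0.00) ✓; DJ at 67.60° ✓; |DJ| = 20.80 ✓; ∠DJU = 99.00° ✓; |JU| = 31.90 ✓; ∠(JU, UL) = 90.00° ✓; |UL| = 27.00 ✗.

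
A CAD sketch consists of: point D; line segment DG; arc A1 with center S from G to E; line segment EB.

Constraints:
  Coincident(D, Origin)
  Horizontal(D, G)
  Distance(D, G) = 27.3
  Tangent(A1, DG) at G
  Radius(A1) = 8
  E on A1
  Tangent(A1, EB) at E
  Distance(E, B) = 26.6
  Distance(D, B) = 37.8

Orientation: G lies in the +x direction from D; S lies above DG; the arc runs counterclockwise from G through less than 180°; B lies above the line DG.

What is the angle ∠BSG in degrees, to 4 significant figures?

158.1°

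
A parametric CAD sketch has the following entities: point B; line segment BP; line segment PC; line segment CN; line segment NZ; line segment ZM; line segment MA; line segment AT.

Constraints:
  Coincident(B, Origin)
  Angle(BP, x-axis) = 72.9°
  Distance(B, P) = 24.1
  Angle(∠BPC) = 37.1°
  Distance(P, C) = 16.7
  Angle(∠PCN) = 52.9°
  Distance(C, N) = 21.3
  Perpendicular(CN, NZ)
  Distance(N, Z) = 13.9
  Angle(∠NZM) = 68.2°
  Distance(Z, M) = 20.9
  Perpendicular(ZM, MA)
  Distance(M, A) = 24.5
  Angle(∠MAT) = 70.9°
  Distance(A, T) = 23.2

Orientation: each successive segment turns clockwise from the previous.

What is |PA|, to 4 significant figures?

29.94

∠NZM = 68.2° gives ZM at -38.90° from the x-axis; with |ZM| = 20.9, M = (12.79, 13.77). ZM ⟂ MA, so MA runs at -128.9°; with |MA| = 24.5, A = (-2.593, -5.301). Then |PA| = |A − P| = 29.94.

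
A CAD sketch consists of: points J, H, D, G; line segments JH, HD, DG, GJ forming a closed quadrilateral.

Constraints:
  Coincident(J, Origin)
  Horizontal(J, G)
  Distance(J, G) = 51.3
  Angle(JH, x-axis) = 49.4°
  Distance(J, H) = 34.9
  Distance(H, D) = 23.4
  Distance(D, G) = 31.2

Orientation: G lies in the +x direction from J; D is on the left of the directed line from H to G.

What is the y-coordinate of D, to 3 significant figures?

30.7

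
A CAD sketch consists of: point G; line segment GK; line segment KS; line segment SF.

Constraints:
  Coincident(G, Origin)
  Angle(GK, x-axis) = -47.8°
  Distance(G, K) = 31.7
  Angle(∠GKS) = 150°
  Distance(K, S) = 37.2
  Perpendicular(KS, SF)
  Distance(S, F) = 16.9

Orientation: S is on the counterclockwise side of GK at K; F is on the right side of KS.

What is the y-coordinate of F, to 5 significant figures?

-50.946

∠GKS = 150.0°, so KS runs at -47.8° + (180° − 150.0°) = -17.800° from the x-axis; with |KS| = 37.2, S = K + 37.2·(cos -17.800°, sin -17.800°) = (56.713, -34.855). The perpendicularity gives SF at right angles to KS; with |SF| = 16.9 on the right of KS, F = S + 16.9·(-0.30570, -0.95213) = (51.547, -50.946). So F.y = -50.946.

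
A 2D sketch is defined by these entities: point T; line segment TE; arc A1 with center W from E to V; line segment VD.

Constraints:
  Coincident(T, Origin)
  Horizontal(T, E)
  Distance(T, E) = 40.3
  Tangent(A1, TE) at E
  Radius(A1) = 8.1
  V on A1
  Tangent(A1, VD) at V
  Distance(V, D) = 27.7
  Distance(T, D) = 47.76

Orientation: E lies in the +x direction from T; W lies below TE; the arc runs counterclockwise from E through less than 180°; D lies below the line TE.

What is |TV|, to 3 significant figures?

33.2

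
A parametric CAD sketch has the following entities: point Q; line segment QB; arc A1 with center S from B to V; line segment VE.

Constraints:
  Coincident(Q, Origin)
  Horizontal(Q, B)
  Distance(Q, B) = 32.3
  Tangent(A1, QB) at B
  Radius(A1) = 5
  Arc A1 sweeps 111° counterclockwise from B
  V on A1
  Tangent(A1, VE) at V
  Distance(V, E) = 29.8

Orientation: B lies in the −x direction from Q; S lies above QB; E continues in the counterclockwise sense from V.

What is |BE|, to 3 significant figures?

35.1

On A1, B sits at bearing -90° from S; a 111° counterclockwise sweep puts V at bearing 21°, so V = S + 5.0·(cos 21°, sin 21°) = (-27.6, 6.79). Tangency of A1 to VE means the radius SV is perpendicular to VE, so VE runs along (−sin 21°, cos 21°); with |VE| = 29.8, E = (-38.3, 34.6). Then |BE| = |E − B| = 35.1.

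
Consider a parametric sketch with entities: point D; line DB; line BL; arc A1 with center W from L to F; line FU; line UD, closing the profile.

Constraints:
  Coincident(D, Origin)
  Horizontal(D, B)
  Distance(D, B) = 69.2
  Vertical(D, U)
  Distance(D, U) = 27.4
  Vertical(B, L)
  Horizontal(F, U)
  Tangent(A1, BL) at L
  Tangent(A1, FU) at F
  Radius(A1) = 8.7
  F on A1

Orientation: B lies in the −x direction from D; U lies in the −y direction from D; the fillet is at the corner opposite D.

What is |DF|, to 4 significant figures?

66.42

The virtual corner opposite D is at (-69.20, -27.40). The tangent condition forces WL to be normal to BL and tangency of A1 to FU means the radius WF is perpendicular to FU, with radius 8.7, so the center W sits 8.7 in from both sides at W = (-60.50, -18.70). That places the tangent points at L = (-69.20, -18.70) on BL and F = (-60.50, -27.40) on FU. Then |DF| = |F − D| = 66.42.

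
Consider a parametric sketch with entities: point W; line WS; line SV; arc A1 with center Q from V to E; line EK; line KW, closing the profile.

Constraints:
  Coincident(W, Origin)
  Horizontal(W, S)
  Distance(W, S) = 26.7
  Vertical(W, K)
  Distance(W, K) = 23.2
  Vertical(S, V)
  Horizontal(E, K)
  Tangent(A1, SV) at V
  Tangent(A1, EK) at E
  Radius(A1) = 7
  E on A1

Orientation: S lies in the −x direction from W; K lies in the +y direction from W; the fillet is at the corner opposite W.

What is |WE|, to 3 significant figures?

30.4

The virtual corner opposite W is at (-26.7, 23.2). The tangent condition forces QV to be normal to SV and A1 meets EK tangentially, so QE is at right angles to EK, with radius 7.0, so the center Q sits 7.0 in from both sides at Q = (-19.7, 16.2). That places the tangent points at V = (-26.7, 16.2) on SV and E = (-19.7, 23.2) on EK. Then |WE| = |E − W| = 30.4.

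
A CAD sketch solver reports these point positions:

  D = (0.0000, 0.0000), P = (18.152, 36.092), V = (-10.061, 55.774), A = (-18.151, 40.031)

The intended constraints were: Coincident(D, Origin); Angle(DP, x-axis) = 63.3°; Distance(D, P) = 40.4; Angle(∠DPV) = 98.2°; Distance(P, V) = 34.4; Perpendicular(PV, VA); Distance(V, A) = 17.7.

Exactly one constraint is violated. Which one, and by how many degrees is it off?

Perpendicular(PV, VA) — off by 7.70°.

D = (0.00, 0.00) ✓; DP at 63.30° ✓; |DP| = 40.40 ✓; ∠DPV = 98.20° ✓; |PV| = 34.40 ✓; ∠(PV, VA) = 97.70° ✗; |VA| = 17.70 ✓.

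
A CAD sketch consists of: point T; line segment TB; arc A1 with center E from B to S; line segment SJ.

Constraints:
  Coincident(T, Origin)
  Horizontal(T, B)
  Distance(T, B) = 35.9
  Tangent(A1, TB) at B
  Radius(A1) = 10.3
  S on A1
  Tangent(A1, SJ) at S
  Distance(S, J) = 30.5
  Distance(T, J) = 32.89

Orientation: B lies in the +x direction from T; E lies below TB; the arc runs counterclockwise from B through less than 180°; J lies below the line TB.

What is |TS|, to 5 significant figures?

27.559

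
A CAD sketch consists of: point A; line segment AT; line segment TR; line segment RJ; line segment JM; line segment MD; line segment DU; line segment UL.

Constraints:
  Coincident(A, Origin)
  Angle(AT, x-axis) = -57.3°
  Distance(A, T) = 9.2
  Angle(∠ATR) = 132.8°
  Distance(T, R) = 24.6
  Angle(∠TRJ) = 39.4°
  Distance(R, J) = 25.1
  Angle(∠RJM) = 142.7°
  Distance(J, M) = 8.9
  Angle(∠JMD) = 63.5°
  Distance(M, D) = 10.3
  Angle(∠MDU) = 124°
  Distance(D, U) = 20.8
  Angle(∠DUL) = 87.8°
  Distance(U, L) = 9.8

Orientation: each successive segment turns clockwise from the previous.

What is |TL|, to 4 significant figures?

25.91

A is at the origin; AT runs at -57.3° with length 9.2, so T = (4.970, -7.742). ∠ATR = 132.8° gives TR at -104.5° from the x-axis; with |TR| = 24.6, R = (-1.189, -31.56). ∠TRJ = 39.4° gives RJ at 114.9° from the x-axis; with |RJ| = 25.1, J = (-11.76, -8.792). ∠RJM = 142.7° gives JM at 77.60° from the x-axis; with |JM| = 8.9, M = (-9.846, -0.09914). ∠JMD = 63.5° gives MD at -38.90° from the x-axis; with |MD| = 10.3, D = (-1.830, -6.567). ∠MDU = 124.0° gives DU at -94.90° from the x-axis; with |DU| = 20.8, U = (-3.607, -27.29). ∠DUL = 87.8° gives UL at 172.9° from the x-axis; with |UL| = 9.8, L = (-13.33, -26.08). Then |TL| = |L − T| = 25.91.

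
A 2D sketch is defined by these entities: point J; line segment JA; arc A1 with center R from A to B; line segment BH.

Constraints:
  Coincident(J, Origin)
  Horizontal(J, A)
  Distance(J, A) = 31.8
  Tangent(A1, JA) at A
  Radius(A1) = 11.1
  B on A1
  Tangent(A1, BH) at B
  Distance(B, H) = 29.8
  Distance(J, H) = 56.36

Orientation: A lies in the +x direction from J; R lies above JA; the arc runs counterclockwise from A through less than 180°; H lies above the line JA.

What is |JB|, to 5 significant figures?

44.693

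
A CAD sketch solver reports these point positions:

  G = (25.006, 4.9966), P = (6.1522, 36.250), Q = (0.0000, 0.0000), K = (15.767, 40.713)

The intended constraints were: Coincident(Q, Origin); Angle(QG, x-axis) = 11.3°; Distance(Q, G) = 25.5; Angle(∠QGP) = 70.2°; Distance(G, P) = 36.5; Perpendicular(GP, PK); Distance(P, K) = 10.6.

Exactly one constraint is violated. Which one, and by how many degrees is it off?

Perpendicular(GP, PK) — off by 6.20°.

Q = (0.00, 0.00) ✓; QG at 11.30° ✓; |QG| = 25.50 ✓; ∠QGP = 70.20° ✓; |GP| = 36.50 ✓; ∠(GP, PK) = 96.20° ✗; |PK| = 10.60 ✓.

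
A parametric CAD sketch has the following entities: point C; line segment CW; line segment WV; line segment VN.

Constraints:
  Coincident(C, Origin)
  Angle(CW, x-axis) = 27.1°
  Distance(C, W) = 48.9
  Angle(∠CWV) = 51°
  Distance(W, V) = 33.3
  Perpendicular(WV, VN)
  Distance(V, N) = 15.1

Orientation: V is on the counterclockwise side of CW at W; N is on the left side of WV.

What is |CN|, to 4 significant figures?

23.04

C is at the origin; CW runs at 27.1° with length 48.9, so W = 48.9·(cos 27.1°, sin 27.1°) = (43.53, 22.28). ∠CWV = 51.0°, so WV runs at 27.1° + (180° − 51.0°) = 156.1° from the x-axis; with |WV| = 33.3, V = W + 33.3·(cos 156.1°, sin 156.1°) = (13.09, 35.77). WV ⟂ VN; with |VN| = 15.1 on the left of WV, N = V + 15.1·(-0.4051, -0.9143) = (6.969, 21.96). Then |CN| = |N − C| = 23.04.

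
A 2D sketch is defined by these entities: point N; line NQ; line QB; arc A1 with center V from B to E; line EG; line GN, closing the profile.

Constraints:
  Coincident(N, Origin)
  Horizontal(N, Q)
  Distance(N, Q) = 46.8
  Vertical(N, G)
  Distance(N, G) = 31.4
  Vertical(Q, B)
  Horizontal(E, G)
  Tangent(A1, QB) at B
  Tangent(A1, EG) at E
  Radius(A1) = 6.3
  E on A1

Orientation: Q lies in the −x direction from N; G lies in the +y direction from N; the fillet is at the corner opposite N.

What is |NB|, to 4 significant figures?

53.11

N is at the origin; N and Q share the same y with |NQ| = 46.8 and Q on the −x side, so Q = (-46.80, 0.000). N and G share the same x with |NG| = 31.4 and G on the +y side, so G = (0.000, 31.40). The virtual corner opposite N is at (-46.80, 31.40). Since A1 is tangent to QB there, VB ⟂ QB and since A1 is tangent to EG there, VE ⟂ EG, with radius 6.3, so the center V sits 6.3 in from both sides at V = (-40.50, 25.10). That places the tangent points at B = (-46.80, 25.10) on QB and E = (-40.50, 31.40) on EG. Then |NB| = |B − N| = 53.11.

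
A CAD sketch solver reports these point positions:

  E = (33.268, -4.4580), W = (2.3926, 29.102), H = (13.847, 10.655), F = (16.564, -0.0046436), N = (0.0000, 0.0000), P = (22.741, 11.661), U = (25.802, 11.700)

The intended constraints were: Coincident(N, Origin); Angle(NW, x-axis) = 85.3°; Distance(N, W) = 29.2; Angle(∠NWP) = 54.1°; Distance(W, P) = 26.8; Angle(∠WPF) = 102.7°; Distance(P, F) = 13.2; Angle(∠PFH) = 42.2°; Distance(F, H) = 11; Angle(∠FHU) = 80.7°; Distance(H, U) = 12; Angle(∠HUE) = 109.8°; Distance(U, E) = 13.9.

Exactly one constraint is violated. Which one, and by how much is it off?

Distance(U, E) = 13.9 — off by 3.90.

N = (0.00, 0.00) ✓; NW at 85.30° ✓; |NW| = 29.20 ✓; ∠NWP = 54.10° ✓; |WP| = 26.80 ✓; ∠WPF = 102.7° ✓; |PF| = 13.20 ✓; ∠PFH = 42.20° ✓; |FH| = 11.00 ✓; ∠FHU = 80.70° ✓; |HU| = 12.00 ✓; ∠HUE = 109.8° ✓; |UE| = 17.80 ✗.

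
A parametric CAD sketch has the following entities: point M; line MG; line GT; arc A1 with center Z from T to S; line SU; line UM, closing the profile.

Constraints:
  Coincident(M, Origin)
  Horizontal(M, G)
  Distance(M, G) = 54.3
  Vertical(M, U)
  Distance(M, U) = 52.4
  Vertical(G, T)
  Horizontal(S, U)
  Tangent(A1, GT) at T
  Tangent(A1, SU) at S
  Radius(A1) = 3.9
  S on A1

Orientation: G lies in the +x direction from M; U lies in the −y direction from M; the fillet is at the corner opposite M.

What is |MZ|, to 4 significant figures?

69.95

M is at the origin; MG is horizontal with |MG| = 54.3 and G on the +x side, so G = (54.30, 0.000). MU is vertical with |MU| = 52.4 and U on the −y side, so U = (0.000, -52.40). The virtual corner opposite M is at (54.30, -52.40). A1 meets GT tangentially, so ZT is at right angles to GT and A1 meets SU tangentially, so ZS is at right angles to SU, with radius 3.9, so the center Z sits 3.9 in from both sides at Z = (50.40, -48.50). Then |MZ| = |Z − M| = 69.95.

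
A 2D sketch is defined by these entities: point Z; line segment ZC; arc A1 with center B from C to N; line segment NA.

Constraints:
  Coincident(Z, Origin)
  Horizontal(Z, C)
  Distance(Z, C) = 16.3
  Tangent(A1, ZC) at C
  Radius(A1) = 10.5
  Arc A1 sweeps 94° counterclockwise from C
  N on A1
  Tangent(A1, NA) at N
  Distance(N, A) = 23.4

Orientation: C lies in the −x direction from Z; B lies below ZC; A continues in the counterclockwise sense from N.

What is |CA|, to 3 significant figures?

35.7

Z is at the origin; Z and C share the same y with |ZC| = 16.3 and C on the −x side, so C = (-16.3, 0.00). Tangency of A1 to ZC means the radius BC is perpendicular to ZC, so B = C + (0, -10.5) = (-16.3, -10.5). On A1, C sits at bearing 90° from B; a 94° counterclockwise sweep puts N at bearing 184°, so N = B + 10.5·(cos 184°, sin 184°) = (-26.8, -11.2). A1 meets NA tangentially, so BN is at right angles to NA, so NA runs along (−sin 184°, cos 184°); with |NA| = 23.4, A = (-25.1, -34.6). Then |CA| = |A − C| = 35.7.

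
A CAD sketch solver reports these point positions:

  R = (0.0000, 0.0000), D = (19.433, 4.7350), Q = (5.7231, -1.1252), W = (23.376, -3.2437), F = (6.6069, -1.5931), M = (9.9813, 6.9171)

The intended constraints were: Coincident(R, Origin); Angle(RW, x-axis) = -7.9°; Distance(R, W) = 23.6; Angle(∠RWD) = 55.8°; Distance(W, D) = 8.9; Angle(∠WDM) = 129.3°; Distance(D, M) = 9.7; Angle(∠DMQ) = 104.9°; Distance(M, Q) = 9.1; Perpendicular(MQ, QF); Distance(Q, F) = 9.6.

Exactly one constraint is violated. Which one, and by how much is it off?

Distance(Q, F) = 9.6 — off by 8.60.

R = (0.00, 0.00) ✓; RW at -7.900° ✓; |RW| = 23.60 ✓; ∠RWD = 55.80° ✓; |WD| = 8.900 ✓; ∠WDM = 129.3° ✓; |DM| = 9.700 ✓; ∠DMQ = 104.9° ✓; |MQ| = 9.100 ✓; ∠(MQ, QF) = 90.00° ✓; |QF| = 1.000 ✗.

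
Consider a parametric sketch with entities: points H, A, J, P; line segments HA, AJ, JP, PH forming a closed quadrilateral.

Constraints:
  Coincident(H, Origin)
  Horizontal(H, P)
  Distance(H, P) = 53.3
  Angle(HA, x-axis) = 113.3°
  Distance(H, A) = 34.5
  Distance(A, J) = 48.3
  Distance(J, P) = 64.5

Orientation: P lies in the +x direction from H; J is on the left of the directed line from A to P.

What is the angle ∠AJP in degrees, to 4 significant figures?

80.70°

Checks: |AJ| = 48.30 ✓; |JP| = 64.50 ✓.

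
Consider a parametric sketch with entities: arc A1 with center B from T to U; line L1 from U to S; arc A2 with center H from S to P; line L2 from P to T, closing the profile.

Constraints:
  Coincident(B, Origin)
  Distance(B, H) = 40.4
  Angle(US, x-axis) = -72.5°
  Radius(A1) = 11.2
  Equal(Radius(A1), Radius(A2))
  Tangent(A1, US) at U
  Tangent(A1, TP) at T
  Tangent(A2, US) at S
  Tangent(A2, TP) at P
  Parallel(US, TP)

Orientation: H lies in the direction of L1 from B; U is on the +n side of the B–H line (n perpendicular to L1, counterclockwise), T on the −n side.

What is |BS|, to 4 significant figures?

41.92

The slot axis is L1's direction at -72.5°, so u = (cos -72.5°, sin -72.5°) = (0.3007, -0.9537) and n = (−sin -72.5°, cos -72.5°) = (0.9537, 0.3007). B is at the origin and H lies 40.4 along u from B, so H = 40.4·u = (12.15, -38.53). Tangency of A1 to both parallel lines with radius 11.2 puts U and T at B ± 11.2·n: U = (10.68, 3.368), T = (-10.68, -3.368). Equal radii place S and P the same way about H: S = H + 11.2·n = (22.83, -35.16), P = H − 11.2·n = (1.467, -41.90). Then |BS| = |S − B| = 41.92.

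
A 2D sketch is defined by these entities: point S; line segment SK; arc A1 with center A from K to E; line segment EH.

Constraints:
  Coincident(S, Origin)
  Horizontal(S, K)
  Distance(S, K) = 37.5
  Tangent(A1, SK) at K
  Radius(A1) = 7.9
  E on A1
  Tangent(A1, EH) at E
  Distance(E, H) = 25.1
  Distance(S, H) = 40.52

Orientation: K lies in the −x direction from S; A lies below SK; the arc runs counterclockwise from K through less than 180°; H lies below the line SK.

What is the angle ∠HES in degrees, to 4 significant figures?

62.98°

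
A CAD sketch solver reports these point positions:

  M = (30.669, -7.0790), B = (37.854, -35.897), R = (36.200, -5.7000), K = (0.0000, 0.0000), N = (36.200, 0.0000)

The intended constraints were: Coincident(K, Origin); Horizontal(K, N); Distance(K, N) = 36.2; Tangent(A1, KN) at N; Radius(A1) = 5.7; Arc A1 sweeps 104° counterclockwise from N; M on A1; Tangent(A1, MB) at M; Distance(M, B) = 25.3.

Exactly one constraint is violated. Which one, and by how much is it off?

Distance(M, B) = 25.3 — off by 4.40.

K = (0.00, 0.00) ✓; K.y = 0.00, N.y = 0.00 ✓; |KN| = 36.20 ✓; ∠(RN, NK) = 90.00° ✓; |RN| = 5.700 ✓; bearing(R→M) − bearing(R→N) = 104.0° ✓; |RM| = 5.700 ✓; ∠(RM, MB) = 90.00° ✓; |MB| = 29.70 ✗.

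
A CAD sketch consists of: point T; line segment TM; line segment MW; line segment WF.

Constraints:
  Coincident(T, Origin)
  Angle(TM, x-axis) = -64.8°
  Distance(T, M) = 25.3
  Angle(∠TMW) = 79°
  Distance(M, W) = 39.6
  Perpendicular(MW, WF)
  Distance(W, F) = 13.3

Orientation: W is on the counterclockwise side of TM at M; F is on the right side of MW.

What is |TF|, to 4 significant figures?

51.61

T is at the origin; TM runs at -64.8° with length 25.3, so M = 25.3·(cos -64.8°, sin -64.8°) = (10.77, -22.89). ∠TMW = 79.0°, so MW runs at -64.8° + (180° − 79.0°) = 36.20° from the x-axis; with |MW| = 39.6, W = M + 39.6·(cos 36.20°, sin 36.20°) = (42.73, 0.4959). The perpendicularity gives WF at right angles to MW; with |WF| = 13.3 on the right of MW, F = W + 13.3·(0.5906, -0.8070) = (50.58, -10.24). Then |TF| = |F − T| = 51.61.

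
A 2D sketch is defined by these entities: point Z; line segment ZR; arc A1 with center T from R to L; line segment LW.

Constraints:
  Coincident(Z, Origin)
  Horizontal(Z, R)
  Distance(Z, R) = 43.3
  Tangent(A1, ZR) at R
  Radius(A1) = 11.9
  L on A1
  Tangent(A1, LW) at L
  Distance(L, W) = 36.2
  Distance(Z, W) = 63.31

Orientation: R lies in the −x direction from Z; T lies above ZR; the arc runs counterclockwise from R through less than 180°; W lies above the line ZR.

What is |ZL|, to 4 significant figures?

34.76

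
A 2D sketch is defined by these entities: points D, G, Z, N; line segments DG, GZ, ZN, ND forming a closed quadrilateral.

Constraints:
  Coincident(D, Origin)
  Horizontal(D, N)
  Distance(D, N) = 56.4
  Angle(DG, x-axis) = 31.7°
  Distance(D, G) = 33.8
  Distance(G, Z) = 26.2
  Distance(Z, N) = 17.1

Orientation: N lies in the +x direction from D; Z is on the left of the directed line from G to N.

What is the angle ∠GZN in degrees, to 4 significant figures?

96.45°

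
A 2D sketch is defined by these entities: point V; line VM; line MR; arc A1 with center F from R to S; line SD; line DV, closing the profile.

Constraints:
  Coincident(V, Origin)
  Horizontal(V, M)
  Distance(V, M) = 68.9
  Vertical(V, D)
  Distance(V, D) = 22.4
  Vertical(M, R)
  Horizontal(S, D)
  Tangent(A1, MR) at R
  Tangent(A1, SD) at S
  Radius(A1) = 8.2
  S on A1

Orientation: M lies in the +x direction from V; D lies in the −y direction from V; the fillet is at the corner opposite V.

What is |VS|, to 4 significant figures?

64.70

V is at the origin; VM is horizontal with |VM| = 68.9 and M on the +x side, so M = (68.90, 0.000). VD is vertical with |VD| = 22.4 and D on the −y side, so D = (0.000, -22.40). The virtual corner opposite V is at (68.90, -22.40). Since A1 is tangent to MR there, FR ⟂ MR and tangency of A1 to SD means the radius FS is perpendicular to SD, with radius 8.2, so the center F sits 8.2 in from both sides at F = (60.70, -14.20). That places the tangent points at R = (68.90, -14.20) on MR and S = (60.70, -22.40) on SD. Then |VS| = |S − V| = 64.70.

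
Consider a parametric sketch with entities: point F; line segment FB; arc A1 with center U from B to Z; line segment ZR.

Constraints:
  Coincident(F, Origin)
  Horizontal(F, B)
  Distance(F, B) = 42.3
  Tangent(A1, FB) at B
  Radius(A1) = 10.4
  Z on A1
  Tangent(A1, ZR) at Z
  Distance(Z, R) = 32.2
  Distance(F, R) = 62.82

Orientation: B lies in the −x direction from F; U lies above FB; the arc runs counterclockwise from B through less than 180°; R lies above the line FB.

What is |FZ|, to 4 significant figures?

35.64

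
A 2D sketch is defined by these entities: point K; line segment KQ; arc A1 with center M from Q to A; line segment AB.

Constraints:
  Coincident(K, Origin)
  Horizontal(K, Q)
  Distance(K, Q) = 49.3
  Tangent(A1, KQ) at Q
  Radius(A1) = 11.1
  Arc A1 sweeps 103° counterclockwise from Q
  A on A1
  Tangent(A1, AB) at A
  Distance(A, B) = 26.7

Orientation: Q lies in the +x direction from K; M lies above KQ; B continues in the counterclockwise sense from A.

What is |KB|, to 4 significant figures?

67.06

On A1, Q sits at bearing -90° from M; a 103° counterclockwise sweep puts A at bearing 13°, so A = M + 11.1·(cos 13°, sin 13°) = (60.12, 13.60). A1 meets AB tangentially, so MA is at right angles to AB, so AB runs along (−sin 13°, cos 13°); with |AB| = 26.7, B = (54.11, 39.61). Then |KB| = |B − K| = 67.06.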